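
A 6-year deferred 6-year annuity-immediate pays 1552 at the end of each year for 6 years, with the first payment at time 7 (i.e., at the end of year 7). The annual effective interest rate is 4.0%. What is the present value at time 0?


PV at time 6 of the 6-year annuity-immediate:
a_n = 1552 * (1-(1+0.04)^(-6))/0.04 = 8135.7964
Discount back 6 years to time 0:
PV = 8135.7964 * (1+0.04)^(-6)
= 8135.7964 * 0.790315
= 6429.8381


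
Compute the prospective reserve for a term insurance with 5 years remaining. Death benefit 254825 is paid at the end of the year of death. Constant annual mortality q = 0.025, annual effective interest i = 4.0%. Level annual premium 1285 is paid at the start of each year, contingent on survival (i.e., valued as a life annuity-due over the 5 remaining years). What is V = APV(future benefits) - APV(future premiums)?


v = 1/(1+i) = 0.961538
APV(future benefits) per unit = sum_{k=0}^{4} k_p_x * q * v^(k+1) = 0.106078
APV(future benefits) = 254825 * 0.106078 = 27031.4014
Life annuity-due factor ä_{x:5} = sum_{k=0}^{4} k_p_x * v^k = 4.412857
APV(future premiums) = 1285 * 4.412857 = 5670.5213
V = 27031.4014 - 5670.5213
= 21360.8801


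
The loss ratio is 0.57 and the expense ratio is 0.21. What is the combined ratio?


Combined ratio = loss ratio + expense ratio
= 0.57 + 0.21
= 0.78


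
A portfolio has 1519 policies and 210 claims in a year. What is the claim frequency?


frequency = claims / policies
= 210 / 1519
= 0.1382


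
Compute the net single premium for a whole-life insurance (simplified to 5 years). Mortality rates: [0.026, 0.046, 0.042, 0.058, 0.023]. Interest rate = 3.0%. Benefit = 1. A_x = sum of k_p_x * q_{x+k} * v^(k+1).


v = 0.970874
Year 0: k_p_x=1.0, q=0.026, term=0.025243
Year 1: k_p_x=0.974, q=0.046, term=0.042232
Year 2: k_p_x=0.929196, q=0.042, term=0.035715
Year 3: k_p_x=0.89017, q=0.058, term=0.045872
Year 4: k_p_x=0.83854, q=0.023, term=0.016637
A_x = 0.1657


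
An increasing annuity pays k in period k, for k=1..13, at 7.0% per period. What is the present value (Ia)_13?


(Ia)_n = sum_{k=1}^{n} k * v^k, v = 1/(1+i)
v = 0.934579
Sum computed term by term:
(Ia)_13 = 50.6878


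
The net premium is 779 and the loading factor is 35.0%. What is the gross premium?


Gross = net * (1 + loading)
= 779 * (1 + 0.35)
= 779 * 1.35
= 1051.65


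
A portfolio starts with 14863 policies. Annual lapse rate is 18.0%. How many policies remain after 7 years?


remaining = initial * (1 - lapse)^years
= 14863 * (1 - 0.18)^7
= 14863 * 0.249285
= 3705.1299


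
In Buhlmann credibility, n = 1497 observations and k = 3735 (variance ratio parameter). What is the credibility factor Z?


Z = n / (n + k)
= 1497 / (1497 + 3735)
= 1497 / 5232
= 0.2861


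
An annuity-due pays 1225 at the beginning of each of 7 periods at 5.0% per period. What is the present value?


PV_due = PMT * (1-(1+i)^(-n))/i * (1+i)
PV_immediate = 7088.3074
PV_due = 7088.3074 * 1.05
= 7442.7228


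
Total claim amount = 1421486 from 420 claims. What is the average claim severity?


severity = total / number
= 1421486 / 420
= 3384.4905


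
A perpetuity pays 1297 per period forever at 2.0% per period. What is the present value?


PV = PMT / i
= 1297 / 0.02
= 64850.0


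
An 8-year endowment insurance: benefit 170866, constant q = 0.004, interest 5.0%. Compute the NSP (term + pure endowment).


Term component = 4360.4837
Pure endowment = 8_p_x * v^8 * benefit = 0.968444 * 0.676839 * 170866 = 111999.47
NSP = 116359.9537


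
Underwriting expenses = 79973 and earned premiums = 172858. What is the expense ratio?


Expense ratio = expenses / premiums
= 79973 / 172858
= 0.4627


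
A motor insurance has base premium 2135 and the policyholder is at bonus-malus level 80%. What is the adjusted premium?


adjusted = base * BM_level / 100
= 2135 * 80 / 100
= 2135 * 0.8
= 1708.0


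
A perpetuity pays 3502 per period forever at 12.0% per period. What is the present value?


PV = PMT / i
= 3502 / 0.12
= 29183.3333


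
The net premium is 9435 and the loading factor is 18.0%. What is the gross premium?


Gross = net * (1 + loading)
= 9435 * (1 + 0.18)
= 9435 * 1.18
= 11133.3


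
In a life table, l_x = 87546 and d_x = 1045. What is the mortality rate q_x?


q_x = d_x / l_x
= 1045 / 87546
= 0.0119


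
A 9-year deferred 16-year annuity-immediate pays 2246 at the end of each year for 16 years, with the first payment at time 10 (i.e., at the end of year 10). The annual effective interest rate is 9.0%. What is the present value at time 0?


PV at time 9 of the 16-year annuity-immediate:
a_n = 2246 * (1-(1+0.09)^(-16))/0.09 = 18670.0057
Discount back 9 years to time 0:
PV = 18670.0057 * (1+0.09)^(-9)
= 18670.0057 * 0.460428
= 8596.1893


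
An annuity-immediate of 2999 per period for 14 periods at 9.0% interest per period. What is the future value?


FV = PMT * ((1+i)^n - 1) / i
= 2999 * ((1.09)^14 - 1) / 0.09
= 2999 * (3.341727 - 1) / 0.09
= 78031.5484


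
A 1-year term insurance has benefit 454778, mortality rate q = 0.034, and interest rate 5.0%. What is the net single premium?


NSP = benefit * q * v
v = 1/(1+i) = 0.952381
NSP = 454778 * 0.034 * 0.952381
= 14726.1448


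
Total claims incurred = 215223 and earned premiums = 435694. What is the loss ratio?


Loss ratio = claims / premiums
= 215223 / 435694
= 0.494


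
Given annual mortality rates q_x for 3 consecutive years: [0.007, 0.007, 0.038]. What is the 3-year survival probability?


p_k = 1 - q_k for each year
Survival = product of (1 - q_k)
= 0.993 * 0.993 * 0.962
= 0.9486


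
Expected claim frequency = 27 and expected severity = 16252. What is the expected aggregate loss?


E[S] = E[N] * E[X]
= 27 * 16252
= 438804


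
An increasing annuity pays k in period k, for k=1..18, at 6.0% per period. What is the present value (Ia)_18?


(Ia)_n = sum_{k=1}^{n} k * v^k, v = 1/(1+i)
v = 0.943396
Sum computed term by term:
(Ia)_18 = 86.1845


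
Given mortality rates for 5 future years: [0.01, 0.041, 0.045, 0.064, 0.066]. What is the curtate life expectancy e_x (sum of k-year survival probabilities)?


e_x = sum_{k=1}^{n} k_p_x
k_p_x values:
  1_p_x = 0.99
  2_p_x = 0.94941
  3_p_x = 0.906687
  4_p_x = 0.848659
  5_p_x = 0.792647
e_x = 4.4874


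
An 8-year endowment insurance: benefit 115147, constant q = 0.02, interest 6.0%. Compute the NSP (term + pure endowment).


Term component = 13420.9803
Pure endowment = 8_p_x * v^8 * benefit = 0.850763 * 0.627412 * 115147 = 61463.0788
NSP = 74884.0591


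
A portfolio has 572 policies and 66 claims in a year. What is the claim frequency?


frequency = claims / policies
= 66 / 572
= 0.1154


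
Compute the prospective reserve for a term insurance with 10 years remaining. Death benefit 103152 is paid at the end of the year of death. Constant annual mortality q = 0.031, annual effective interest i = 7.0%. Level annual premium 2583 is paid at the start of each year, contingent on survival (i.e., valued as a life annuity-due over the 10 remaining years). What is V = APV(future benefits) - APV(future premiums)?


v = 1/(1+i) = 0.934579
APV(future benefits) per unit = sum_{k=0}^{9} k_p_x * q * v^(k+1) = 0.193053
APV(future benefits) = 103152 * 0.193053 = 19913.7583
Life annuity-due factor ä_{x:10} = sum_{k=0}^{9} k_p_x * v^k = 6.663427
APV(future premiums) = 2583 * 6.663427 = 17211.6327
V = 19913.7583 - 17211.6327
= 2702.1256


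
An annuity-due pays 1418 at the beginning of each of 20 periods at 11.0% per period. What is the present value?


PV_due = PMT * (1-(1+i)^(-n))/i * (1+i)
PV_immediate = 11291.9993
PV_due = 11291.9993 * 1.11
= 12534.1192


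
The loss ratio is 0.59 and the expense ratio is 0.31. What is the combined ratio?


Combined ratio = loss ratio + expense ratio
= 0.59 + 0.31
= 0.9


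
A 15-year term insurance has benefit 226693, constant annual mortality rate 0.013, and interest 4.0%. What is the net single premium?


NSP = benefit * sum_{k=0}^{n-1} k_p_x * q * v^(k+1)
With constant q=0.013, v=0.961538
Sum = 0.133359
NSP = 226693 * 0.133359
= 30231.4707


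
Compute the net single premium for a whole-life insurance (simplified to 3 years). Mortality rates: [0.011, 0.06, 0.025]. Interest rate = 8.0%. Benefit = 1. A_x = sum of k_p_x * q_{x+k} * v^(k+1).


v = 0.925926
Year 0: k_p_x=1.0, q=0.011, term=0.010185
Year 1: k_p_x=0.989, q=0.06, term=0.050874
Year 2: k_p_x=0.92966, q=0.025, term=0.01845
A_x = 0.0795


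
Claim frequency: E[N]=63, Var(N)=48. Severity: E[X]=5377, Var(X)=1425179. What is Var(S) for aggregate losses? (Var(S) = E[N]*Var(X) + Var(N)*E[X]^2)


Var(S) = E[N]*Var(X) + Var(N)*E[X]^2
= 63*1425179 + 48*5377^2
= 89786277 + 1387782192
= 1.4776e+09


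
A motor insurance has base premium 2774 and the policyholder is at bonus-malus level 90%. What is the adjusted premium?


adjusted = base * BM_level / 100
= 2774 * 90 / 100
= 2774 * 0.9
= 2496.6


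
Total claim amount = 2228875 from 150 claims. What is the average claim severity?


severity = total / number
= 2228875 / 150
= 14859.1667


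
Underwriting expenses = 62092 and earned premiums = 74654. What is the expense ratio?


Expense ratio = expenses / premiums
= 62092 / 74654
= 0.8317


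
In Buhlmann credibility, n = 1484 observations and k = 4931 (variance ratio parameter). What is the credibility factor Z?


Z = n / (n + k)
= 1484 / (1484 + 4931)
= 1484 / 6415
= 0.2313


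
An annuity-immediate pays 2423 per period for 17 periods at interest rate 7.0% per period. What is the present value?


PV = PMT * (1 - (1+i)^(-n)) / i
= 2423 * (1 - (1+0.07)^(-17)) / 0.07
= 2423 * (1 - 0.316574) / 0.07
= 2423 * 9.763223
= 23656.2893


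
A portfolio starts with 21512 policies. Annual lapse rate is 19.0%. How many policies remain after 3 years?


remaining = initial * (1 - lapse)^years
= 21512 * (1 - 0.19)^3
= 21512 * 0.531441
= 11432.3588


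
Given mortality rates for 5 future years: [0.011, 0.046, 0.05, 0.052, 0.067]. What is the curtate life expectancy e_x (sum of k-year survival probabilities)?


e_x = sum_{k=1}^{n} k_p_x
k_p_x values:
  1_p_x = 0.989
  2_p_x = 0.943506
  3_p_x = 0.896331
  4_p_x = 0.849722
  5_p_x = 0.79279
e_x = 4.4713


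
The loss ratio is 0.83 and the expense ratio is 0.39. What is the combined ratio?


Combined ratio = loss ratio + expense ratio
= 0.83 + 0.39
= 1.22


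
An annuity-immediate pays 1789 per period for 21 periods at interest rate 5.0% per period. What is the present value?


PV = PMT * (1 - (1+i)^(-n)) / i
= 1789 * (1 - (1+0.05)^(-21)) / 0.05
= 1789 * (1 - 0.358942) / 0.05
= 1789 * 12.821153
= 22937.0422


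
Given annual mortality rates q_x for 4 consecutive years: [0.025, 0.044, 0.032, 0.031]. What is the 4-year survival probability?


p_k = 1 - q_k for each year
Survival = product of (1 - q_k)
= 0.975 * 0.956 * 0.968 * 0.969
= 0.8743


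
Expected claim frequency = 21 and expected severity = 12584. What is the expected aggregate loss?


E[S] = E[N] * E[X]
= 21 * 12584
= 264264


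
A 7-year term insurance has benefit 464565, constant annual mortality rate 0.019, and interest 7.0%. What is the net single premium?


NSP = benefit * sum_{k=0}^{n-1} k_p_x * q * v^(k+1)
With constant q=0.019, v=0.934579
Sum = 0.097242
NSP = 464565 * 0.097242
= 45175.1901


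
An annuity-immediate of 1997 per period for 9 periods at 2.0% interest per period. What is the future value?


FV = PMT * ((1+i)^n - 1) / i
= 1997 * ((1.02)^9 - 1) / 0.02
= 1997 * (1.195093 - 1) / 0.02
= 19479.993


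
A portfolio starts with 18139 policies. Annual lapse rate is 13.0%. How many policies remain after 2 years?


remaining = initial * (1 - lapse)^years
= 18139 * (1 - 0.13)^2
= 18139 * 0.7569
= 13729.4091


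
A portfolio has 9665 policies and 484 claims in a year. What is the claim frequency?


frequency = claims / policies
= 484 / 9665
= 0.0501


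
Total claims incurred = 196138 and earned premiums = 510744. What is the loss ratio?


Loss ratio = claims / premiums
= 196138 / 510744
= 0.384


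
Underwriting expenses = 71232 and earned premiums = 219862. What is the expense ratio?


Expense ratio = expenses / premiums
= 71232 / 219862
= 0.324


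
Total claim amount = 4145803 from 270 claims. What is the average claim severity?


severity = total / number
= 4145803 / 270
= 15354.8259


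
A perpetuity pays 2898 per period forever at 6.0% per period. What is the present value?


PV = PMT / i
= 2898 / 0.06
= 48300.0


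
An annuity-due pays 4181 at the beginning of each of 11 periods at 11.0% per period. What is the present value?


PV_due = PMT * (1-(1+i)^(-n))/i * (1+i)
PV_immediate = 25949.4406
PV_due = 25949.4406 * 1.11
= 28803.879


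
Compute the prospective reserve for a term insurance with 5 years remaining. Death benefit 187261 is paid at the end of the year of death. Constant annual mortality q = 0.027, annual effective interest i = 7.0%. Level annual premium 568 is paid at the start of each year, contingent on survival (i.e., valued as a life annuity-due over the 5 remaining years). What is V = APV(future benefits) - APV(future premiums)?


v = 1/(1+i) = 0.934579
APV(future benefits) per unit = sum_{k=0}^{4} k_p_x * q * v^(k+1) = 0.105274
APV(future benefits) = 187261 * 0.105274 = 19713.7742
Life annuity-due factor ä_{x:5} = sum_{k=0}^{4} k_p_x * v^k = 4.171982
APV(future premiums) = 568 * 4.171982 = 2369.6859
V = 19713.7742 - 2369.6859
= 17344.0883


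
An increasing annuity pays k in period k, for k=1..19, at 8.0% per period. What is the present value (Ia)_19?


(Ia)_n = sum_{k=1}^{n} k * v^k, v = 1/(1+i)
v = 0.925926
Sum computed term by term:
(Ia)_19 = 74.617


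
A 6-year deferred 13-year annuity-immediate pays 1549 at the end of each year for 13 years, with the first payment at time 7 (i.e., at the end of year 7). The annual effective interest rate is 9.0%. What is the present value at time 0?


PV at time 6 of the 13-year annuity-immediate:
a_n = 1549 * (1-(1+0.09)^(-13))/0.09 = 11597.2142
Discount back 6 years to time 0:
PV = 11597.2142 * (1+0.09)^(-6)
= 11597.2142 * 0.596267
= 6915.0399


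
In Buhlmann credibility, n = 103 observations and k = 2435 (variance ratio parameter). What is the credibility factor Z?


Z = n / (n + k)
= 103 / (103 + 2435)
= 103 / 2538
= 0.0406


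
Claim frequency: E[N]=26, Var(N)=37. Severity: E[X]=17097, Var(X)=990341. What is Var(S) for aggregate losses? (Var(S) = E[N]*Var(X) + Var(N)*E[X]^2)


Var(S) = E[N]*Var(X) + Var(N)*E[X]^2
= 26*990341 + 37*17097^2
= 25748866 + 10815374133
= 1.0841e+10


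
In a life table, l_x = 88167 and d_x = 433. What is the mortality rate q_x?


q_x = d_x / l_x
= 433 / 88167
= 0.0049


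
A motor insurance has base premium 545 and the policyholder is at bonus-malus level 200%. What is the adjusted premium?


adjusted = base * BM_level / 100
= 545 * 200 / 100
= 545 * 2.0
= 1090.0


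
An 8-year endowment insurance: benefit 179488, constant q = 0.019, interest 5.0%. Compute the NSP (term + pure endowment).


Term component = 20731.1238
Pure endowment = 8_p_x * v^8 * benefit = 0.857733 * 0.676839 * 179488 = 104201.2874
NSP = 124932.4112


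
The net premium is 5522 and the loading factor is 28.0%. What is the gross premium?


Gross = net * (1 + loading)
= 5522 * (1 + 0.28)
= 5522 * 1.28
= 7068.16


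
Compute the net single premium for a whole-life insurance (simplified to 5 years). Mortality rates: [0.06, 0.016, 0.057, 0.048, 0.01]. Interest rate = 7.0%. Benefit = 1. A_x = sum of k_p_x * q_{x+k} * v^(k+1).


v = 0.934579
Year 0: k_p_x=1.0, q=0.06, term=0.056075
Year 1: k_p_x=0.94, q=0.016, term=0.013137
Year 2: k_p_x=0.92496, q=0.057, term=0.043037
Year 3: k_p_x=0.872237, q=0.048, term=0.03194
Year 4: k_p_x=0.83037, q=0.01, term=0.00592
A_x = 0.1501


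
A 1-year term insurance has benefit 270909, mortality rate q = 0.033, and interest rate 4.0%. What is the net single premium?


NSP = benefit * q * v
v = 1/(1+i) = 0.961538
NSP = 270909 * 0.033 * 0.961538
= 8596.151


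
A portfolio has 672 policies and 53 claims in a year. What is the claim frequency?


frequency = claims / policies
= 53 / 672
= 0.0789


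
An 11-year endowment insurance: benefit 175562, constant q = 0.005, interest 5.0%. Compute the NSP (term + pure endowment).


Term component = 7129.191
Pure endowment = 11_p_x * v^11 * benefit = 0.946355 * 0.584679 * 175562 = 97140.8989
NSP = 104270.0899


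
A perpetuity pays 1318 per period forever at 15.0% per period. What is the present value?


PV = PMT / i
= 1318 / 0.15
= 8786.6667


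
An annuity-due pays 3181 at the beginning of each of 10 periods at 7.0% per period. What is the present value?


PV_due = PMT * (1-(1+i)^(-n))/i * (1+i)
PV_immediate = 22342.0129
PV_due = 22342.0129 * 1.07
= 23905.9538


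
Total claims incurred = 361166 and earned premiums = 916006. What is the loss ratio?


Loss ratio = claims / premiums
= 361166 / 916006
= 0.3943


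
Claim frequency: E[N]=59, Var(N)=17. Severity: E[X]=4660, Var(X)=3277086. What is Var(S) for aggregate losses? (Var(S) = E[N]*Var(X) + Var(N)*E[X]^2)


Var(S) = E[N]*Var(X) + Var(N)*E[X]^2
= 59*3277086 + 17*4660^2
= 193348074 + 369165200
= 5.6251e+08


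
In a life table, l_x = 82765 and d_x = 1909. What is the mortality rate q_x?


q_x = d_x / l_x
= 1909 / 82765
= 0.0231


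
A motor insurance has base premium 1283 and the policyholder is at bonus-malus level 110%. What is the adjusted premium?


adjusted = base * BM_level / 100
= 1283 * 110 / 100
= 1283 * 1.1
= 1411.3


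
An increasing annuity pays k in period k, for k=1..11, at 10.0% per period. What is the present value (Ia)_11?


(Ia)_n = sum_{k=1}^{n} k * v^k, v = 1/(1+i)
v = 0.909091
Sum computed term by term:
(Ia)_11 = 32.8913


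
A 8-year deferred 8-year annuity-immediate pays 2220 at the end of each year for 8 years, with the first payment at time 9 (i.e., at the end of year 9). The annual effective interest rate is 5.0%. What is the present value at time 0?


PV at time 8 of the 8-year annuity-immediate:
a_n = 2220 * (1-(1+0.05)^(-8))/0.05 = 14348.3323
Discount back 8 years to time 0:
PV = 14348.3323 * (1+0.05)^(-8)
= 14348.3323 * 0.676839
= 9711.5161


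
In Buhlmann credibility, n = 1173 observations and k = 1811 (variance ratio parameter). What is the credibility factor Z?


Z = n / (n + k)
= 1173 / (1173 + 1811)
= 1173 / 2984
= 0.3931


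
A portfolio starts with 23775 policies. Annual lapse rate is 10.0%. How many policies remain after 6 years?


remaining = initial * (1 - lapse)^years
= 23775 * (1 - 0.1)^6
= 23775 * 0.531441
= 12635.0098


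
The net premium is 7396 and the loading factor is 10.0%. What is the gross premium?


Gross = net * (1 + loading)
= 7396 * (1 + 0.1)
= 7396 * 1.1
= 8135.6


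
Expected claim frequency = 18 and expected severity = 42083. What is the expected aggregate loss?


E[S] = E[N] * E[X]
= 18 * 42083
= 757494


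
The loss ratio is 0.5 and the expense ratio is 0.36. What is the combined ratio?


Combined ratio = loss ratio + expense ratio
= 0.5 + 0.36
= 0.86


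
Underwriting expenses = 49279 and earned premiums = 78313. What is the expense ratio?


Expense ratio = expenses / premiums
= 49279 / 78313
= 0.6293


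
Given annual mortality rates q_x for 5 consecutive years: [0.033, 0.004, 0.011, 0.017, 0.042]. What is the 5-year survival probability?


p_k = 1 - q_k for each year
Survival = product of (1 - q_k)
= 0.967 * 0.996 * 0.989 * 0.983 * 0.958
= 0.897


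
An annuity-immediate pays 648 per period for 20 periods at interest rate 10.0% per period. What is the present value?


PV = PMT * (1 - (1+i)^(-n)) / i
= 648 * (1 - (1+0.1)^(-20)) / 0.1
= 648 * (1 - 0.148644) / 0.1
= 648 * 8.513564
= 5516.7893


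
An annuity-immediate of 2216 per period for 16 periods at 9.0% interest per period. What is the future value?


FV = PMT * ((1+i)^n - 1) / i
= 2216 * ((1.09)^16 - 1) / 0.09
= 2216 * (3.970306 - 1) / 0.09
= 73135.5315


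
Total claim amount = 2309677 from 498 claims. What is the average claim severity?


severity = total / number
= 2309677 / 498
= 4637.9056


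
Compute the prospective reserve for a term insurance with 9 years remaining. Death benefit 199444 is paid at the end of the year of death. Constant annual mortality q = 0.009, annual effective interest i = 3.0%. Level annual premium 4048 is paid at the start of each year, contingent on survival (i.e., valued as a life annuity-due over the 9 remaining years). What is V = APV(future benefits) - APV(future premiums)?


v = 1/(1+i) = 0.970874
APV(future benefits) per unit = sum_{k=0}^{8} k_p_x * q * v^(k+1) = 0.067725
APV(future benefits) = 199444 * 0.067725 = 13507.3199
Life annuity-due factor ä_{x:9} = sum_{k=0}^{8} k_p_x * v^k = 7.750736
APV(future premiums) = 4048 * 7.750736 = 31374.9779
V = 13507.3199 - 31374.9779
= -17867.658


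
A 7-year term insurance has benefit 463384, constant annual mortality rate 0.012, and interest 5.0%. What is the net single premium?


NSP = benefit * sum_{k=0}^{n-1} k_p_x * q * v^(k+1)
With constant q=0.012, v=0.952381
Sum = 0.067144
NSP = 463384 * 0.067144
= 31113.3301


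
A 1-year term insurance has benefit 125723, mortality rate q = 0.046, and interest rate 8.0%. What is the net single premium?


NSP = benefit * q * v
v = 1/(1+i) = 0.925926
NSP = 125723 * 0.046 * 0.925926
= 5354.8685


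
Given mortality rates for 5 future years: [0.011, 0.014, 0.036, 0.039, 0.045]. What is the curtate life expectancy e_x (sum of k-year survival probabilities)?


e_x = sum_{k=1}^{n} k_p_x
k_p_x values:
  1_p_x = 0.989
  2_p_x = 0.975154
  3_p_x = 0.940048
  4_p_x = 0.903387
  5_p_x = 0.862734
e_x = 4.6703


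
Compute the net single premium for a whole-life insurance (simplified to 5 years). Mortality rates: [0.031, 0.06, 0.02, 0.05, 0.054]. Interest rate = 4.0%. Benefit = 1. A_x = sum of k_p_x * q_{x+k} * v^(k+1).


v = 0.961538
Year 0: k_p_x=1.0, q=0.031, term=0.029808
Year 1: k_p_x=0.969, q=0.06, term=0.053754
Year 2: k_p_x=0.91086, q=0.02, term=0.016195
Year 3: k_p_x=0.892643, q=0.05, term=0.038152
Year 4: k_p_x=0.848011, q=0.054, term=0.037638
A_x = 0.1755


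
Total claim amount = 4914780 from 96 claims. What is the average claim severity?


severity = total / number
= 4914780 / 96
= 51195.625


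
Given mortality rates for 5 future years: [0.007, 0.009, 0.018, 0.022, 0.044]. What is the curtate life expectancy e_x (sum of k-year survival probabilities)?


e_x = sum_{k=1}^{n} k_p_x
k_p_x values:
  1_p_x = 0.993
  2_p_x = 0.984063
  3_p_x = 0.96635
  4_p_x = 0.94509
  5_p_x = 0.903506
e_x = 4.792


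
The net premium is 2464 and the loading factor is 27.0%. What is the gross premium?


Gross = net * (1 + loading)
= 2464 * (1 + 0.27)
= 2464 * 1.27
= 3129.28


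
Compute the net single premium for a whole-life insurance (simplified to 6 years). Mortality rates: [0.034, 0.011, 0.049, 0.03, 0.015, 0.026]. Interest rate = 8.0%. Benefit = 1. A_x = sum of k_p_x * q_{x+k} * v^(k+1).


v = 0.925926
Year 0: k_p_x=1.0, q=0.034, term=0.031481
Year 1: k_p_x=0.966, q=0.011, term=0.00911
Year 2: k_p_x=0.955374, q=0.049, term=0.037162
Year 3: k_p_x=0.908561, q=0.03, term=0.020035
Year 4: k_p_x=0.881304, q=0.015, term=0.008997
Year 5: k_p_x=0.868084, q=0.026, term=0.014223
A_x = 0.121


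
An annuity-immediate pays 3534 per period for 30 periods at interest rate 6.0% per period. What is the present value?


PV = PMT * (1 - (1+i)^(-n)) / i
= 3534 * (1 - (1+0.06)^(-30)) / 0.06
= 3534 * (1 - 0.17411) / 0.06
= 3534 * 13.764831
= 48644.9133


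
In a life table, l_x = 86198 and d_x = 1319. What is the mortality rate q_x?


q_x = d_x / l_x
= 1319 / 86198
= 0.0153


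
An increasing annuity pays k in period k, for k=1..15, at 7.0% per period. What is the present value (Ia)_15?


(Ia)_n = sum_{k=1}^{n} k * v^k, v = 1/(1+i)
v = 0.934579
Sum computed term by term:
(Ia)_15 = 61.554


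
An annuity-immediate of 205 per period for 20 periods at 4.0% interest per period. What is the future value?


FV = PMT * ((1+i)^n - 1) / i
= 205 * ((1.04)^20 - 1) / 0.04
= 205 * (2.191123 - 1) / 0.04
= 6104.5061


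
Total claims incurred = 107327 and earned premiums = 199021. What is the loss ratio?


Loss ratio = claims / premiums
= 107327 / 199021
= 0.5393


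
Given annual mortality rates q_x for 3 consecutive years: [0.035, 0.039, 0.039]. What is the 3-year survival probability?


p_k = 1 - q_k for each year
Survival = product of (1 - q_k)
= 0.965 * 0.961 * 0.961
= 0.8912


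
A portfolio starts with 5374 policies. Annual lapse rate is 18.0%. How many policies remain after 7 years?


remaining = initial * (1 - lapse)^years
= 5374 * (1 - 0.18)^7
= 5374 * 0.249285
= 1339.6601


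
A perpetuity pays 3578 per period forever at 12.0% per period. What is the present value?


PV = PMT / i
= 3578 / 0.12
= 29816.6667


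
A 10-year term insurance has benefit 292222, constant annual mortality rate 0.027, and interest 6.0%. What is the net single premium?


NSP = benefit * sum_{k=0}^{n-1} k_p_x * q * v^(k+1)
With constant q=0.027, v=0.943396
Sum = 0.178545
NSP = 292222 * 0.178545
= 52174.8285


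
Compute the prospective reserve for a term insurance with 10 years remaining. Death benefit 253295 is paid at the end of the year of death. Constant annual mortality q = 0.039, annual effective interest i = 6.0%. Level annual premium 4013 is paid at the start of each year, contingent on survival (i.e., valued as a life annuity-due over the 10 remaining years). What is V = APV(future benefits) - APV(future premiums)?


v = 1/(1+i) = 0.943396
APV(future benefits) per unit = sum_{k=0}^{9} k_p_x * q * v^(k+1) = 0.246163
APV(future benefits) = 253295 * 0.246163 = 62351.894
Life annuity-due factor ä_{x:10} = sum_{k=0}^{9} k_p_x * v^k = 6.690588
APV(future premiums) = 4013 * 6.690588 = 26849.3299
V = 62351.894 - 26849.3299
= 35502.5641


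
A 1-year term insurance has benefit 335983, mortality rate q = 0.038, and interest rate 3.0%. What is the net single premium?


NSP = benefit * q * v
v = 1/(1+i) = 0.970874
NSP = 335983 * 0.038 * 0.970874
= 12395.4893


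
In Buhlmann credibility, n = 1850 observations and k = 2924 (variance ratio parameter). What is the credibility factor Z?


Z = n / (n + k)
= 1850 / (1850 + 2924)
= 1850 / 4774
= 0.3875


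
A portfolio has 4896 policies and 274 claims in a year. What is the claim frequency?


frequency = claims / policies
= 274 / 4896
= 0.056


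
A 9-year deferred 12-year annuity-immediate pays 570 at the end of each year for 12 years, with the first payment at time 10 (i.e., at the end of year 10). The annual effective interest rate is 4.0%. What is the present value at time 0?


PV at time 9 of the 12-year annuity-immediate:
a_n = 570 * (1-(1+0.04)^(-12))/0.04 = 5349.492
Discount back 9 years to time 0:
PV = 5349.492 * (1+0.04)^(-9)
= 5349.492 * 0.702587
= 3758.4822


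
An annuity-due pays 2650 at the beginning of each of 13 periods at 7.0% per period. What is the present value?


PV_due = PMT * (1-(1+i)^(-n))/i * (1+i)
PV_immediate = 22147.7745
PV_due = 22147.7745 * 1.07
= 23698.1187


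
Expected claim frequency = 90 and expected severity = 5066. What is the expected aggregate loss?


E[S] = E[N] * E[X]
= 90 * 5066
= 455940


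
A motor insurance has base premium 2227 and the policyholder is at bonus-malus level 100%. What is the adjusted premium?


adjusted = base * BM_level / 100
= 2227 * 100 / 100
= 2227 * 1.0
= 2227.0


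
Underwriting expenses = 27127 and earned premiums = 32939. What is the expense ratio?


Expense ratio = expenses / premiums
= 27127 / 32939
= 0.8236


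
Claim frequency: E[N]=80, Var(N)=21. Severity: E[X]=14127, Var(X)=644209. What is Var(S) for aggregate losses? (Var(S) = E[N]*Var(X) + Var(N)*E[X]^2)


Var(S) = E[N]*Var(X) + Var(N)*E[X]^2
= 80*644209 + 21*14127^2
= 51536720 + 4191014709
= 4.2426e+09


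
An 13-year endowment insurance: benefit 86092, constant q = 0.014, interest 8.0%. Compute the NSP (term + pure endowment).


Term component = 8897.0827
Pure endowment = 13_p_x * v^13 * benefit = 0.83253 * 0.367698 * 86092 = 26354.4447
NSP = 35251.5274


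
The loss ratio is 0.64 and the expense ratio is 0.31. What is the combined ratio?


Combined ratio = loss ratio + expense ratio
= 0.64 + 0.31
= 0.95


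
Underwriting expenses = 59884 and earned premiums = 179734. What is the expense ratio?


Expense ratio = expenses / premiums
= 59884 / 179734
= 0.3332


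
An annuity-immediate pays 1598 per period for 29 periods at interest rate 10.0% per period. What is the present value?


PV = PMT * (1 - (1+i)^(-n)) / i
= 1598 * (1 - (1+0.1)^(-29)) / 0.1
= 1598 * (1 - 0.063039) / 0.1
= 1598 * 9.369606
= 14972.6303


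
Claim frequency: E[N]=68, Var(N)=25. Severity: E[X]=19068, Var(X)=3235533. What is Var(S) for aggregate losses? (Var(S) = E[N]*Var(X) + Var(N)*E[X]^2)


Var(S) = E[N]*Var(X) + Var(N)*E[X]^2
= 68*3235533 + 25*19068^2
= 220016244 + 9089715600
= 9.3097e+09


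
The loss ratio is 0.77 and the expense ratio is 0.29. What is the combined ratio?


Combined ratio = loss ratio + expense ratio
= 0.77 + 0.29
= 1.06


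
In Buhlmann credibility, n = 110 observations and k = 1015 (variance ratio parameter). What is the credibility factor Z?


Z = n / (n + k)
= 110 / (110 + 1015)
= 110 / 1125
= 0.0978


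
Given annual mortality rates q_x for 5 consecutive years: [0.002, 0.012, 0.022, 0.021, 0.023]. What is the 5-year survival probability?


p_k = 1 - q_k for each year
Survival = product of (1 - q_k)
= 0.998 * 0.988 * 0.978 * 0.979 * 0.977
= 0.9224


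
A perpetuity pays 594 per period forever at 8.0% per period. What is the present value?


PV = PMT / i
= 594 / 0.08
= 7425.0


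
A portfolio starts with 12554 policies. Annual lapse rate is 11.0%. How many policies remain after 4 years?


remaining = initial * (1 - lapse)^years
= 12554 * (1 - 0.11)^4
= 12554 * 0.627422
= 7876.6609


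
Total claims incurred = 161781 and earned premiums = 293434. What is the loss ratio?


Loss ratio = claims / premiums
= 161781 / 293434
= 0.5513


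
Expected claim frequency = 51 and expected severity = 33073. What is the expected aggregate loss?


E[S] = E[N] * E[X]
= 51 * 33073
= 1.6867e+06


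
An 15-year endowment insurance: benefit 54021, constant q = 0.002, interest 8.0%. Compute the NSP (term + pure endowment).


Term component = 914.5153
Pure endowment = 15_p_x * v^15 * benefit = 0.970416 * 0.315242 * 54021 = 16525.8728
NSP = 17440.3881


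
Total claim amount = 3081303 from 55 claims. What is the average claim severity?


severity = total / number
= 3081303 / 55
= 56023.6909


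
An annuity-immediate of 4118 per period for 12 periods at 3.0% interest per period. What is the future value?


FV = PMT * ((1+i)^n - 1) / i
= 4118 * ((1.03)^12 - 1) / 0.03
= 4118 * (1.425761 - 1) / 0.03
= 58442.7777


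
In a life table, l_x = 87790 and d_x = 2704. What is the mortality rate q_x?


q_x = d_x / l_x
= 2704 / 87790
= 0.0308


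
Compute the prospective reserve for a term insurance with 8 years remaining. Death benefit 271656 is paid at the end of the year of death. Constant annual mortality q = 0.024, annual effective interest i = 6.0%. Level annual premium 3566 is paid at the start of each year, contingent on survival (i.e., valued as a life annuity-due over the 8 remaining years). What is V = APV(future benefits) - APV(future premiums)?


v = 1/(1+i) = 0.943396
APV(future benefits) per unit = sum_{k=0}^{7} k_p_x * q * v^(k+1) = 0.138115
APV(future benefits) = 271656 * 0.138115 = 37519.8313
Life annuity-due factor ä_{x:8} = sum_{k=0}^{7} k_p_x * v^k = 6.100089
APV(future premiums) = 3566 * 6.100089 = 21752.9188
V = 37519.8313 - 21752.9188
= 15766.9125


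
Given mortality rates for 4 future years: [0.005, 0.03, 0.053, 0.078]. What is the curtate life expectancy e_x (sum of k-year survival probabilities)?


e_x = sum_{k=1}^{n} k_p_x
k_p_x values:
  1_p_x = 0.995
  2_p_x = 0.96515
  3_p_x = 0.913997
  4_p_x = 0.842705
e_x = 3.7169


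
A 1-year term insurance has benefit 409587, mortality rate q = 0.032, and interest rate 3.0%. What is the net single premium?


NSP = benefit * q * v
v = 1/(1+i) = 0.970874
NSP = 409587 * 0.032 * 0.970874
= 12725.033


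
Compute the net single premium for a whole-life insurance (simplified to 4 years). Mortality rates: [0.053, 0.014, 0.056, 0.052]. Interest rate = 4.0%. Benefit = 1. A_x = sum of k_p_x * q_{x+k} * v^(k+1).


v = 0.961538
Year 0: k_p_x=1.0, q=0.053, term=0.050962
Year 1: k_p_x=0.947, q=0.014, term=0.012258
Year 2: k_p_x=0.933742, q=0.056, term=0.046485
Year 3: k_p_x=0.881452, q=0.052, term=0.03918
A_x = 0.1489


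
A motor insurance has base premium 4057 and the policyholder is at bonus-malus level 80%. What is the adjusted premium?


adjusted = base * BM_level / 100
= 4057 * 80 / 100
= 4057 * 0.8
= 3245.6


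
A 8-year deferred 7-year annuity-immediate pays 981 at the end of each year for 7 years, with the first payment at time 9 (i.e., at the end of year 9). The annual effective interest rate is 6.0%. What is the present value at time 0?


PV at time 8 of the 7-year annuity-immediate:
a_n = 981 * (1-(1+0.06)^(-7))/0.06 = 5476.3162
Discount back 8 years to time 0:
PV = 5476.3162 * (1+0.06)^(-8)
= 5476.3162 * 0.627412
= 3435.9085


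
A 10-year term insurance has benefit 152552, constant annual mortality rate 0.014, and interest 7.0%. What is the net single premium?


NSP = benefit * sum_{k=0}^{n-1} k_p_x * q * v^(k+1)
With constant q=0.014, v=0.934579
Sum = 0.093083
NSP = 152552 * 0.093083
= 14200.0315


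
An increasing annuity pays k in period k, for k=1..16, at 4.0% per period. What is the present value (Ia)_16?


(Ia)_n = sum_{k=1}^{n} k * v^k, v = 1/(1+i)
v = 0.961538
Sum computed term by term:
(Ia)_16 = 89.3964


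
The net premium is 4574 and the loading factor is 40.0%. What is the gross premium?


Gross = net * (1 + loading)
= 4574 * (1 + 0.4)
= 4574 * 1.4
= 6403.6


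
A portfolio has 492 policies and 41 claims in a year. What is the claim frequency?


frequency = claims / policies
= 41 / 492
= 0.0833


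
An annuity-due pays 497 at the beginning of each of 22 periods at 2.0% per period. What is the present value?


PV_due = PMT * (1-(1+i)^(-n))/i * (1+i)
PV_immediate = 8776.05
PV_due = 8776.05 * 1.02
= 8951.571


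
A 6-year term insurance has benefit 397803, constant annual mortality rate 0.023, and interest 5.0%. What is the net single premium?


NSP = benefit * sum_{k=0}^{n-1} k_p_x * q * v^(k+1)
With constant q=0.023, v=0.952381
Sum = 0.110595
NSP = 397803 * 0.110595
= 43995.1076


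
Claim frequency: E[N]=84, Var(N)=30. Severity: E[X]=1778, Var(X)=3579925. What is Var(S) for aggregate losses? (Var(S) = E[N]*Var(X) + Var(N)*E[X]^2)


Var(S) = E[N]*Var(X) + Var(N)*E[X]^2
= 84*3579925 + 30*1778^2
= 300713700 + 94838520
= 3.9555e+08


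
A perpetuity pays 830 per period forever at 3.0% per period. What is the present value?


PV = PMT / i
= 830 / 0.03
= 27666.6667


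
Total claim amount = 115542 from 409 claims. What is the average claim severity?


severity = total / number
= 115542 / 409
= 282.4988


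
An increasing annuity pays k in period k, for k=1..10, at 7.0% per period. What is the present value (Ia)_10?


(Ia)_n = sum_{k=1}^{n} k * v^k, v = 1/(1+i)
v = 0.934579
Sum computed term by term:
(Ia)_10 = 34.7391


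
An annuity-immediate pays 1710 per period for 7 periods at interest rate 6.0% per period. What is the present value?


PV = PMT * (1 - (1+i)^(-n)) / i
= 1710 * (1 - (1+0.06)^(-7)) / 0.06
= 1710 * (1 - 0.665057) / 0.06
= 1710 * 5.582381
= 9545.8723


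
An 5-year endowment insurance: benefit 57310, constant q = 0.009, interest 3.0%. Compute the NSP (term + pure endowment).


Term component = 2321.2687
Pure endowment = 5_p_x * v^5 * benefit = 0.955803 * 0.862609 * 57310 = 47251.169
NSP = 49572.4377


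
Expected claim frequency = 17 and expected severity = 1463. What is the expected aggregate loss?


E[S] = E[N] * E[X]
= 17 * 1463
= 24871


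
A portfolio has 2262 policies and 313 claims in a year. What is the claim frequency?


frequency = claims / policies
= 313 / 2262
= 0.1384


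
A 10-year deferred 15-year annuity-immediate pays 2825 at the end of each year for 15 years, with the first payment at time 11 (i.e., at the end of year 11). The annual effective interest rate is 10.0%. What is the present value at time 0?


PV at time 10 of the 15-year annuity-immediate:
a_n = 2825 * (1-(1+0.1)^(-15))/0.1 = 21487.1746
Discount back 10 years to time 0:
PV = 21487.1746 * (1+0.1)^(-10)
= 21487.1746 * 0.385543
= 8284.236


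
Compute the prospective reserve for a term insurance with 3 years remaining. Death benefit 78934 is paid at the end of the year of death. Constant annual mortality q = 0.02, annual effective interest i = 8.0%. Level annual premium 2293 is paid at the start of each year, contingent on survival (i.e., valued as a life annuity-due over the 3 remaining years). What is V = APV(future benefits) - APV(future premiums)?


v = 1/(1+i) = 0.925926
APV(future benefits) per unit = sum_{k=0}^{2} k_p_x * q * v^(k+1) = 0.05057
APV(future benefits) = 78934 * 0.05057 = 3991.7152
Life annuity-due factor ä_{x:3} = sum_{k=0}^{2} k_p_x * v^k = 2.730796
APV(future premiums) = 2293 * 2.730796 = 6261.7143
V = 3991.7152 - 6261.7143
= -2269.9991


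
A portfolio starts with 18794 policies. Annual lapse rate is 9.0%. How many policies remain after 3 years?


remaining = initial * (1 - lapse)^years
= 18794 * (1 - 0.09)^3
= 18794 * 0.753571
= 14162.6134


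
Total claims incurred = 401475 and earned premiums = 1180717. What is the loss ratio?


Loss ratio = claims / premiums
= 401475 / 1180717
= 0.34


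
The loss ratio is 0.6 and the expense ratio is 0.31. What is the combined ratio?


Combined ratio = loss ratio + expense ratio
= 0.6 + 0.31
= 0.91


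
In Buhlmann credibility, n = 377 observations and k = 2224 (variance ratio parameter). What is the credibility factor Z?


Z = n / (n + k)
= 377 / (377 + 2224)
= 377 / 2601
= 0.1449


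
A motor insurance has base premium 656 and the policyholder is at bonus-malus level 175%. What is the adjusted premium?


adjusted = base * BM_level / 100
= 656 * 175 / 100
= 656 * 1.75
= 1148.0


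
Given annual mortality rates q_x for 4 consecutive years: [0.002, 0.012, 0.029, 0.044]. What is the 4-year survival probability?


p_k = 1 - q_k for each year
Survival = product of (1 - q_k)
= 0.998 * 0.988 * 0.971 * 0.956
= 0.9153


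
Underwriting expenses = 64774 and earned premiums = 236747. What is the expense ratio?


Expense ratio = expenses / premiums
= 64774 / 236747
= 0.2736


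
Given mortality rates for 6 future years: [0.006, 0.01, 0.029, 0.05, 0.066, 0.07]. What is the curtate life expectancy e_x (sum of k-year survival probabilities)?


e_x = sum_{k=1}^{n} k_p_x
k_p_x values:
  1_p_x = 0.994
  2_p_x = 0.98406
  3_p_x = 0.955522
  4_p_x = 0.907746
  5_p_x = 0.847835
  6_p_x = 0.788486
e_x = 5.4776


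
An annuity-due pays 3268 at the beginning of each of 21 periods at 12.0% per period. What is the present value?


PV_due = PMT * (1-(1+i)^(-n))/i * (1+i)
PV_immediate = 24712.6266
PV_due = 24712.6266 * 1.12
= 27678.1418


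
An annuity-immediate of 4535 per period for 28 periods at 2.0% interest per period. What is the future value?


FV = PMT * ((1+i)^n - 1) / i
= 4535 * ((1.02)^28 - 1) / 0.02
= 4535 * (1.741024 - 1) / 0.02
= 168027.2387
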